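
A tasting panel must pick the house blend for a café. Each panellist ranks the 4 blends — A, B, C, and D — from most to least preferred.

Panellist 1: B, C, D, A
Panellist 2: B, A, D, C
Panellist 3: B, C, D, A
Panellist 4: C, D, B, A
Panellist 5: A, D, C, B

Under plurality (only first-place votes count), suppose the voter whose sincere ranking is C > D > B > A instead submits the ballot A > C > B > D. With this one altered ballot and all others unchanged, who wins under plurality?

B

First-place totals with the altered ballot: A 2, B 3, C 0, D 0.
The winner is unchanged: still B.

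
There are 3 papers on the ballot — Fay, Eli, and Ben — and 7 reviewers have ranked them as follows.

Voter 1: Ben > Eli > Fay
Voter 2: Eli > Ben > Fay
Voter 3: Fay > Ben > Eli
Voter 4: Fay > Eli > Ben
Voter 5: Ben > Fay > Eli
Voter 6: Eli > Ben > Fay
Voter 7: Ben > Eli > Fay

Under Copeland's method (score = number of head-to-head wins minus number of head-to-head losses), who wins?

Pairwise results:
  Fay vs Eli: Eli wins 4–3.
  Fay vs Ben: Ben wins 5–2.
  Eli vs Ben: Ben wins 4–3.
Copeland scores (wins − losses):
  Fay: 0 − 2 = -2
  Eli: 1 − 1 = 0
  Ben: 2 − 0 = 2
Ben has the best Copeland score.

Ben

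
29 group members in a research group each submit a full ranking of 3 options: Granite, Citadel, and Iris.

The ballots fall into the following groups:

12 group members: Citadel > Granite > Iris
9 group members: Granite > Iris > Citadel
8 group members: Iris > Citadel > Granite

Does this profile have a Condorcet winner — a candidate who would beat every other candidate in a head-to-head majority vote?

No

Head-to-head results (29 voters total):
Granite vs Citadel: Citadel wins 20–9.
Granite vs Iris: Granite wins 21–8.
Citadel vs Iris: Iris wins 17–12.
No candidate beats all others: Granite beats Iris beats Citadel beats Granite, a majority cycle.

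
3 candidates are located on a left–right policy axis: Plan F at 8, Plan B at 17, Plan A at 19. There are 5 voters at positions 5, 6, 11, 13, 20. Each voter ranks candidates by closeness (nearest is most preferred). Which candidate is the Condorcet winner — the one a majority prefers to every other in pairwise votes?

With single-peaked preferences on a line, the Condorcet winner is the candidate closest to the median voter.
The median voter (position 11) is closest to Plan F at 8.
Check: Plan F vs Plan B — voters closer to Plan F: 3 of 5.

Plan F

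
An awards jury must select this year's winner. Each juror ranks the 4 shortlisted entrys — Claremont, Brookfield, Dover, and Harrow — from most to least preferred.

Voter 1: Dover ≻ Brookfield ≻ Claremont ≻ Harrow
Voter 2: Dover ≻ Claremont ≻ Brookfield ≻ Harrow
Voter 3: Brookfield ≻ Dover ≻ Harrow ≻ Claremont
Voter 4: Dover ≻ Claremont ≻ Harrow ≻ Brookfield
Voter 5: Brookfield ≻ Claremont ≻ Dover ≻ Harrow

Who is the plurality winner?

First-place vote totals:
  Claremont: 0
  Brookfield: 2
  Dover: 3
  Harrow: 0
Dover has the most first-place votes.

Dover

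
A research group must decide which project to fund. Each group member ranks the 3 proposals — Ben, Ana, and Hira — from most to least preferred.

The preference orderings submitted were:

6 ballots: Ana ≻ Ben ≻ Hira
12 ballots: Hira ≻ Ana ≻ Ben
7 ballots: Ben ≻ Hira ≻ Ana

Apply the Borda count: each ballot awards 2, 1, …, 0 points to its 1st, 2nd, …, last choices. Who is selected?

Hira

Borda scores:
  Ben: 6·1 + 12·0 + 7·2 = 20
  Ana: 6·2 + 12·1 + 7·0 = 24
  Hira: 6·0 + 12·2 + 7·1 = 31
Hira has the highest total.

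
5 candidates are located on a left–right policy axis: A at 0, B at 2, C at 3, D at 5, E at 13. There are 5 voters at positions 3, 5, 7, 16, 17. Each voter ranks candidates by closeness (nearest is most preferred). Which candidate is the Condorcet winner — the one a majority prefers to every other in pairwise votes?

With single-peaked preferences on a line, the Condorcet winner is the candidate closest to the median voter.
The median voter (position 7) is closest to D at 5.
Check: D vs B — voters closer to D: 4 of 5.

D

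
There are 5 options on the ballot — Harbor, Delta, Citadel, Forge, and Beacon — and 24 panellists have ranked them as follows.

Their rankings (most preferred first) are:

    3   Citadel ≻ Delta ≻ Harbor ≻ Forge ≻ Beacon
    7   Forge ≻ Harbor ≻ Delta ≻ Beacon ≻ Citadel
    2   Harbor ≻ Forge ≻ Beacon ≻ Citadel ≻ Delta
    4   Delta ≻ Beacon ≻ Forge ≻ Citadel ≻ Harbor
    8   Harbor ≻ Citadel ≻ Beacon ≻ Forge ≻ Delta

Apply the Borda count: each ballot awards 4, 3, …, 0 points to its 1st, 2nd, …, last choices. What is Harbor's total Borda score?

67

Borda scores:
  Harbor: 3·2 + 7·3 + 2·4 + 4·0 + 8·4 = 67
  Delta: 3·3 + 7·2 + 2·0 + 4·4 + 8·0 = 39
  Citadel: 3·4 + 7·0 + 2·1 + 4·1 + 8·3 = 42
  Forge: 3·1 + 7·4 + 2·3 + 4·2 + 8·1 = 53
  Beacon: 3·0 + 7·1 + 2·2 + 4·3 + 8·2 = 39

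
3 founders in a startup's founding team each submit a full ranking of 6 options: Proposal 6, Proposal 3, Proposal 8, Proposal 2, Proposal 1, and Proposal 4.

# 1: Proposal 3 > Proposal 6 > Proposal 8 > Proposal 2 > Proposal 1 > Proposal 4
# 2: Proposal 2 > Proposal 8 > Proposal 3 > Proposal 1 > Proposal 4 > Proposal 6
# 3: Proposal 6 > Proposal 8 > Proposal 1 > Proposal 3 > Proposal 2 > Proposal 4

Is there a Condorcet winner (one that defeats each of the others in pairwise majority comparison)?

Head-to-head results (3 voters total):
Proposal 6 vs Proposal 3: Proposal 3 wins 2–1.
Proposal 6 vs Proposal 8: Proposal 6 wins 2–1.
Proposal 6 vs Proposal 2: Proposal 6 wins 2–1.
Proposal 6 vs Proposal 1: Proposal 6 wins 2–1.
Proposal 6 vs Proposal 4: Proposal 6 wins 2–1.
Proposal 3 vs Proposal 8: Proposal 8 wins 2–1.
Proposal 3 vs Proposal 2: Proposal 3 wins 2–1.
Proposal 3 vs Proposal 1: Proposal 3 wins 2–1.
Proposal 3 vs Proposal 4: Proposal 3 wins 3–0.
Proposal 8 vs Proposal 2: Proposal 8 wins 2–1.
Proposal 8 vs Proposal 1: Proposal 8 wins 3–0.
Proposal 8 vs Proposal 4: Proposal 8 wins 3–0.
Proposal 2 vs Proposal 1: Proposal 2 wins 2–1.
Proposal 2 vs Proposal 4: Proposal 2 wins 3–0.
Proposal 1 vs Proposal 4: Proposal 1 wins 3–0.
No candidate beats all others: Proposal 6 beats Proposal 8 beats Proposal 3 beats Proposal 6, a majority cycle.

No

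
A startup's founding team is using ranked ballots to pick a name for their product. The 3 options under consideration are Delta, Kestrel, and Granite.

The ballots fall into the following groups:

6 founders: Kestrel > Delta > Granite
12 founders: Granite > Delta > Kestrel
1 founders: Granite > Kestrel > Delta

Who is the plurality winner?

First-place vote totals:
  Delta: 0
  Kestrel: 6
  Granite: 13
Granite has the most first-place votes.

Granite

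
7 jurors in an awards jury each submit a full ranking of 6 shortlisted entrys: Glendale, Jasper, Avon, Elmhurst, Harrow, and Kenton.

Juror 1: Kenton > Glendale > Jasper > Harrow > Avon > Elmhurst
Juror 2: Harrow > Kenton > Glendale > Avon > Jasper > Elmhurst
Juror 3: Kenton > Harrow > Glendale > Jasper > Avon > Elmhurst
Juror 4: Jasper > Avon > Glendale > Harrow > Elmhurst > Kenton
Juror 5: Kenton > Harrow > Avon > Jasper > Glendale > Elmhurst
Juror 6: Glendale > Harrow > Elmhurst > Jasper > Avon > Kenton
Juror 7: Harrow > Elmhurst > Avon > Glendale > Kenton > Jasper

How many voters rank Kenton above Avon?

4

Ballots ranking Kenton above Avon: 4.
Ballots ranking Avon above Kenton: 3.
So 4 of 7 voters prefer Kenton to Avon.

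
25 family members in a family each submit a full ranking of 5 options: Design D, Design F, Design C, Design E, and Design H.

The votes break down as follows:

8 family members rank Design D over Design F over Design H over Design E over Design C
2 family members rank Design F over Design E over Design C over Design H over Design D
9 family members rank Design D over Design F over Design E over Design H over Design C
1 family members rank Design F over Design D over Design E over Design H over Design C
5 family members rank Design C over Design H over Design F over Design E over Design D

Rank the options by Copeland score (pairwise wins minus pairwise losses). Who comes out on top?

Design D

Pairwise results:
  Design D vs Design F: Design D wins 17–8.
  Design D vs Design C: Design D wins 18–7.
  Design D vs Design E: Design D wins 18–7.
  Design D vs Design H: Design D wins 18–7.
  Design F vs Design C: Design F wins 20–5.
  Design F vs Design E: Design F wins 25–0.
  Design F vs Design H: Design F wins 20–5.
  Design C vs Design E: Design E wins 20–5.
  Design C vs Design H: Design H wins 18–7.
  Design E vs Design H: Design H wins 13–12.
Copeland scores (wins − losses):
  Design D: 4 − 0 = 4
  Design F: 3 − 1 = 2
  Design C: 0 − 4 = -4
  Design E: 1 − 3 = -2
  Design H: 2 − 2 = 0
Design D has the best Copeland score.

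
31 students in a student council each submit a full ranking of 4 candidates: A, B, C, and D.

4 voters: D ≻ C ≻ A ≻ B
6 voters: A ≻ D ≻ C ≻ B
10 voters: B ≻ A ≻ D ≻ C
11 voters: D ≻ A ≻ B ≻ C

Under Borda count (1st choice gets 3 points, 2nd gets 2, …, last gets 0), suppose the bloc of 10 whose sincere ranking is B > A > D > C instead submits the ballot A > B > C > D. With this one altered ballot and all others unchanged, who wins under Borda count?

A

Borda totals with the altered ballot: A 74, B 31, C 24, D 57.
The switch changes the winner from D to A.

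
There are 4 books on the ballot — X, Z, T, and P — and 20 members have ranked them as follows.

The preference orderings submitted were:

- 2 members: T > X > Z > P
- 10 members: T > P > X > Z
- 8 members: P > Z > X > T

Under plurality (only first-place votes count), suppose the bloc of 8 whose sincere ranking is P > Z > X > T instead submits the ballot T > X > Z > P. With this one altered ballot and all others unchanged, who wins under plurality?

First-place totals with the altered ballot: X 0, Z 0, T 20, P 0.
The winner is unchanged: still T.

T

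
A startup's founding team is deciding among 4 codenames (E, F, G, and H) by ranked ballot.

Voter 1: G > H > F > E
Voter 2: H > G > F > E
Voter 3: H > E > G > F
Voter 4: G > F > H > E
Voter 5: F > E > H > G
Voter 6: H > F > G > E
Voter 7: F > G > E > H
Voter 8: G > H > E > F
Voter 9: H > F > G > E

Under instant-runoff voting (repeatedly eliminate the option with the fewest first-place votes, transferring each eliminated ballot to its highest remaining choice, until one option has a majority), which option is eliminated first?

Round 1: H 4, G 3, F 2, E 0. E has the fewest and is eliminated.
Round 2: H 4, G 3, F 2. F has the fewest and is eliminated.
Round 3: H 5, G 4. H has a majority.

E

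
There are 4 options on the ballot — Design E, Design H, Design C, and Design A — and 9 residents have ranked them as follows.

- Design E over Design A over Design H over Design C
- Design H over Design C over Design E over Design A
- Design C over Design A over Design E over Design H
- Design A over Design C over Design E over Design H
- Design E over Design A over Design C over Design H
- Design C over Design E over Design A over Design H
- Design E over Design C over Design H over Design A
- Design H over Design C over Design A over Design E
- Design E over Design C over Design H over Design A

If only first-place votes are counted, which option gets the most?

Design E

First-place vote totals:
  Design E: 4
  Design H: 2
  Design C: 2
  Design A: 1
Design E has the most first-place votes.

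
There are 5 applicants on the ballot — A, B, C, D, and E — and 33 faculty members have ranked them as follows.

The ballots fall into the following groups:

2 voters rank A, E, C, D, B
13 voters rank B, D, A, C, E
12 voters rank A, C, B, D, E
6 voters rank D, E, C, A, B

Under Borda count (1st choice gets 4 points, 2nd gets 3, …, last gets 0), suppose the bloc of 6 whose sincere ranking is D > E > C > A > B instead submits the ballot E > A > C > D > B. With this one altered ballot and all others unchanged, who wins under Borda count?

A

Borda totals with the altered ballot: A 100, B 76, C 65, D 59, E 30.
The winner is unchanged: still A.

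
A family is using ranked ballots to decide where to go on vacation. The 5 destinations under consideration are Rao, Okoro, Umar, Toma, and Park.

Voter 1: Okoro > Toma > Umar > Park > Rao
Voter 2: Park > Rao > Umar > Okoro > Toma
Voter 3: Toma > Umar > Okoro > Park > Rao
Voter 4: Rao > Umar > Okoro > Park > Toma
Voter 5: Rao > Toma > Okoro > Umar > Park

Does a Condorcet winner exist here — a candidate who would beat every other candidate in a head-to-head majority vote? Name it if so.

Head-to-head results (5 voters total):
Rao vs Okoro: Rao wins 3–2.
Rao vs Umar: Rao wins 3–2.
Rao vs Toma: Rao wins 3–2.
Rao vs Park: Park wins 3–2.
Okoro vs Umar: Umar wins 3–2.
Okoro vs Toma: Okoro wins 3–2.
Okoro vs Park: Okoro wins 4–1.
Umar vs Toma: Toma wins 3–2.
Umar vs Park: Umar wins 4–1.
Toma vs Park: Toma wins 3–2.
No candidate beats all others: Rao beats Okoro beats Park beats Rao, a majority cycle.

None — there is no Condorcet winner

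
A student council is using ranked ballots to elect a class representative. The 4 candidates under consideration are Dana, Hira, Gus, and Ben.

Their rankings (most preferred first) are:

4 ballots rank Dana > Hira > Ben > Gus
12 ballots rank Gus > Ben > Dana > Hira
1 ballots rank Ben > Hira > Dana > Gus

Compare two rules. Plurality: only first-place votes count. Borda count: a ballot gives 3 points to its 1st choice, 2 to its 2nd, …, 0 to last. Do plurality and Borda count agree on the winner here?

Yes

Plurality first-place counts: Dana 4, Hira 0, Gus 12, Ben 1 → Gus.
Borda totals: Dana 25, Hira 10, Gus 36, Ben 31 → Gus.
The two rules agree on Gus.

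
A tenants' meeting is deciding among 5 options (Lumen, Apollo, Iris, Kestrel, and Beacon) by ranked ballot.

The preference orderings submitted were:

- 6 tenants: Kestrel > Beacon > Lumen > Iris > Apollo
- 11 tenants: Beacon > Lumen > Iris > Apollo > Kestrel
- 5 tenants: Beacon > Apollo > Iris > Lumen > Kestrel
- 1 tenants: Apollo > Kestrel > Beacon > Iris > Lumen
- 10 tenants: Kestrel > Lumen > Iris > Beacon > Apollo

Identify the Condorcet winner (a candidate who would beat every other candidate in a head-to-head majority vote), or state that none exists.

Head-to-head results (33 voters total):
Lumen vs Apollo: Lumen wins 27–6.
Lumen vs Iris: Lumen wins 27–6.
Lumen vs Kestrel: Kestrel wins 17–16.
Lumen vs Beacon: Beacon wins 23–10.
Apollo vs Iris: Iris wins 27–6.
Apollo vs Kestrel: Apollo wins 17–16.
Apollo vs Beacon: Beacon wins 32–1.
Iris vs Kestrel: Kestrel wins 17–16.
Iris vs Beacon: Beacon wins 23–10.
Kestrel vs Beacon: Kestrel wins 17–16.
No candidate beats all others: Lumen beats Apollo beats Kestrel beats Lumen, a majority cycle.

None — there is no Condorcet winner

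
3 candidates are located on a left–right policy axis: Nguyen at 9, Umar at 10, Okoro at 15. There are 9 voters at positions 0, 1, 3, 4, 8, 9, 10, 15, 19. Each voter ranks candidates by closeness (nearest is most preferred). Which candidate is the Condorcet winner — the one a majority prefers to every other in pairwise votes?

Nguyen

With single-peaked preferences on a line, the Condorcet winner is the candidate closest to the median voter.
The median voter (position 8) is closest to Nguyen at 9.
Check: Nguyen vs Umar — voters closer to Nguyen: 6 of 9.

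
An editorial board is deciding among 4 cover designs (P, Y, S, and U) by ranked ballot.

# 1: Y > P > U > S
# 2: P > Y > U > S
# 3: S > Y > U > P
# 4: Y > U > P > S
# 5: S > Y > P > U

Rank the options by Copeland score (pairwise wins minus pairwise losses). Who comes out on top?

Y

Pairwise results:
  P vs Y: Y wins 4–1.
  P vs S: P wins 3–2.
  P vs U: P wins 3–2.
  Y vs S: Y wins 3–2.
  Y vs U: Y wins 5–0.
  S vs U: U wins 3–2.
Copeland scores (wins − losses):
  P: 2 − 1 = 1
  Y: 3 − 0 = 3
  S: 0 − 3 = -3
  U: 1 − 2 = -1
Y has the best Copeland score.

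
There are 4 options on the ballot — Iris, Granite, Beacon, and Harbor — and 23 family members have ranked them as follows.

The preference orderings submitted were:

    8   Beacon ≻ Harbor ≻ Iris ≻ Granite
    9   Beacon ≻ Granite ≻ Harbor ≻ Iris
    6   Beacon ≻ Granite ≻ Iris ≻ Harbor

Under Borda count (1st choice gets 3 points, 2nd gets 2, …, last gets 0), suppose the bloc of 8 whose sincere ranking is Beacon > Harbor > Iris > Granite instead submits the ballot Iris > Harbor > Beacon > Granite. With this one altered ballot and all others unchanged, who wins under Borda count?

Beacon

Borda totals with the altered ballot: Iris 30, Granite 30, Beacon 53, Harbor 25.
The winner is unchanged: still Beacon.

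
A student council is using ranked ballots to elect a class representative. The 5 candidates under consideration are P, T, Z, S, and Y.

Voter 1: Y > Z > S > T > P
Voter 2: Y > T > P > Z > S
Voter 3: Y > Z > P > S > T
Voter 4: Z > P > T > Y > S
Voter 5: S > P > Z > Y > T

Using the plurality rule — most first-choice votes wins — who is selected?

First-place vote totals:
  P: 0
  T: 0
  Z: 1
  S: 1
  Y: 3
Y has the most first-place votes.

Y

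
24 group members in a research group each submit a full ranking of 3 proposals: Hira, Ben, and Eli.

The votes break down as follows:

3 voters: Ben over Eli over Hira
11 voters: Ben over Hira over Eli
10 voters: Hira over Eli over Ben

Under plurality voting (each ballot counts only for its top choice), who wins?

Ben

First-place vote totals:
  Hira: 10
  Ben: 14
  Eli: 0
Ben has the most first-place votes.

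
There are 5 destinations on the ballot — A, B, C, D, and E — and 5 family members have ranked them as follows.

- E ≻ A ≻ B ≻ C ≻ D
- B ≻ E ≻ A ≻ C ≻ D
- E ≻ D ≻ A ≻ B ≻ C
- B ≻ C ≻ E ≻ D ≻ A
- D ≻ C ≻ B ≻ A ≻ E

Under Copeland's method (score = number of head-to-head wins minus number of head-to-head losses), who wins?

Pairwise results:
  A vs B: B wins 3–2.
  A vs C: A wins 3–2.
  A vs D: D wins 3–2.
  A vs E: E wins 4–1.
  B vs C: B wins 4–1.
  B vs D: B wins 3–2.
  B vs E: B wins 3–2.
  C vs D: C wins 3–2.
  C vs E: E wins 3–2.
  D vs E: E wins 4–1.
Copeland scores (wins − losses):
  A: 1 − 3 = -2
  B: 4 − 0 = 4
  C: 1 − 3 = -2
  D: 1 − 3 = -2
  E: 3 − 1 = 2
B has the best Copeland score.

B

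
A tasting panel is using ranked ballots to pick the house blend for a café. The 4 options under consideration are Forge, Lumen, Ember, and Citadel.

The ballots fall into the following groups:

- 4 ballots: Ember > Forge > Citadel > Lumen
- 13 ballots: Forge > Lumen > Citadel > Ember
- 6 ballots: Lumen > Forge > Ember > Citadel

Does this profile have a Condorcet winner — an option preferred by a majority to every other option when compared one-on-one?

Head-to-head results (23 voters total):
Forge vs Lumen: Forge wins 17–6.
Forge vs Ember: Forge wins 19–4.
Forge vs Citadel: Forge wins 23–0.
Lumen vs Ember: Lumen wins 19–4.
Lumen vs Citadel: Lumen wins 19–4.
Ember vs Citadel: Citadel wins 13–10.
Forge beats each rival — Lumen (17–6), Ember (19–4), Citadel (23–0) — so Forge is the Condorcet winner.

Yes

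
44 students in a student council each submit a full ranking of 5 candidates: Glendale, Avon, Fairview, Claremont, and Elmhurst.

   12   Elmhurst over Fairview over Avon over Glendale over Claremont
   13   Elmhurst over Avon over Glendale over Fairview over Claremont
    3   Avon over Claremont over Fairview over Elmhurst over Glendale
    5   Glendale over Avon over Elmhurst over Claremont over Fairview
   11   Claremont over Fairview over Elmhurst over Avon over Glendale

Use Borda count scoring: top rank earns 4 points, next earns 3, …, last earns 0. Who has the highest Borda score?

Elmhurst

Borda scores:
  Glendale: 12·1 + 13·2 + 3·0 + 5·4 + 11·0 = 58
  Avon: 12·2 + 13·3 + 3·4 + 5·3 + 11·1 = 101
  Fairview: 12·3 + 13·1 + 3·2 + 5·0 + 11·3 = 88
  Claremont: 12·0 + 13·0 + 3·3 + 5·1 + 11·4 = 58
  Elmhurst: 12·4 + 13·4 + 3·1 + 5·2 + 11·2 = 135
Elmhurst has the highest total.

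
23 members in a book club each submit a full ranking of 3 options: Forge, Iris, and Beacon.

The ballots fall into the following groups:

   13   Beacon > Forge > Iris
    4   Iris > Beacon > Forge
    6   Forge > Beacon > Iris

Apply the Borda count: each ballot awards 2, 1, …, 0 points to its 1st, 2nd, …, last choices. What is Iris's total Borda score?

8

Borda scores:
  Forge: 13·1 + 4·0 + 6·2 = 25
  Iris: 13·0 + 4·2 + 6·0 = 8
  Beacon: 13·2 + 4·1 + 6·1 = 36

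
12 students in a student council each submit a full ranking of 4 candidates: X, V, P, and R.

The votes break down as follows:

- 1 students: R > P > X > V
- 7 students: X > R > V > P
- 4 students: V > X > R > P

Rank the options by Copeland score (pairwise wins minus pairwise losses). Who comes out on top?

X

Pairwise results:
  X vs V: X wins 8–4.
  X vs P: X wins 11–1.
  X vs R: X wins 11–1.
  V vs P: V wins 11–1.
  V vs R: R wins 8–4.
  P vs R: R wins 12–0.
Copeland scores (wins − losses):
  X: 3 − 0 = 3
  V: 1 − 2 = -1
  P: 0 − 3 = -3
  R: 2 − 1 = 1
X has the best Copeland score.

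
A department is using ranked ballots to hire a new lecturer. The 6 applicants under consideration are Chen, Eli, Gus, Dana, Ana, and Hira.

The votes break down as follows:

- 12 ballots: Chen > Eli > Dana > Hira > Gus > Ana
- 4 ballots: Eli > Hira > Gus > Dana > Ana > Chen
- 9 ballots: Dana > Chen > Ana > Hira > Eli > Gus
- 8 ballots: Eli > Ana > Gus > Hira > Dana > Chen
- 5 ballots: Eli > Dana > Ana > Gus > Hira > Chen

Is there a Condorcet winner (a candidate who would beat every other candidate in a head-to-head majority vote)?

Head-to-head results (38 voters total):
Chen vs Eli: Chen wins 21–17.
Chen vs Gus: Chen wins 21–17.
Chen vs Dana: Dana wins 26–12.
Chen vs Ana: Chen wins 21–17.
Chen vs Hira: Chen wins 21–17.
Eli vs Gus: Eli wins 38–0.
Eli vs Dana: Eli wins 29–9.
Eli vs Ana: Eli wins 29–9.
Eli vs Hira: Eli wins 29–9.
Gus vs Dana: Dana wins 26–12.
Gus vs Ana: Ana wins 22–16.
Gus vs Hira: Hira wins 25–13.
Dana vs Ana: Dana wins 30–8.
Dana vs Hira: Dana wins 26–12.
Ana vs Hira: Ana wins 22–16.
No candidate beats all others: Chen beats Eli beats Dana beats Chen, a majority cycle.

No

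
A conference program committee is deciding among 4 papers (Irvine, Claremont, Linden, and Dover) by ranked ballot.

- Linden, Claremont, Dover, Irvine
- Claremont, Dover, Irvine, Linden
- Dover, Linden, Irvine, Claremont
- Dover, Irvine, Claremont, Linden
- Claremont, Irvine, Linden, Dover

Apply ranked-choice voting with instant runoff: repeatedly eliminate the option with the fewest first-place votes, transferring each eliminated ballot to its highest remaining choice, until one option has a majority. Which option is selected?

Claremont

Round 1: Claremont 2, Dover 2, Linden 1, Irvine 0. Irvine has the fewest and is eliminated.
Round 2: Claremont 2, Dover 2, Linden 1. Linden has the fewest and is eliminated.
Round 3: Claremont 3, Dover 2. Claremont has a majority.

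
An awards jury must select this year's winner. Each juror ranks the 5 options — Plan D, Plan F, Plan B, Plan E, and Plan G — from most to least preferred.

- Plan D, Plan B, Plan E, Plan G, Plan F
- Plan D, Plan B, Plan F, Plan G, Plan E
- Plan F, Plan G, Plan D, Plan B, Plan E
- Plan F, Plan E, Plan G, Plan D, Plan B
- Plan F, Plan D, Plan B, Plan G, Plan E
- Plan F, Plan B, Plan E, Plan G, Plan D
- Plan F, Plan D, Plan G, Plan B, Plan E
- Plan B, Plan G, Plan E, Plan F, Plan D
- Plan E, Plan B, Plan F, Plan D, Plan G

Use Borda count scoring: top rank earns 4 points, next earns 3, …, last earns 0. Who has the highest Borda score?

Borda scores:
  Plan D: 4 + 4 + 2 + 1 + 3 + 0 + 3 + 0 + 1 = 18
  Plan F: 0 + 2 + 4 + 4 + 4 + 4 + 4 + 1 + 2 = 25
  Plan B: 3 + 3 + 1 + 0 + 2 + 3 + 1 + 4 + 3 = 20
  Plan E: 2 + 0 + 0 + 3 + 0 + 2 + 0 + 2 + 4 = 13
  Plan G: 1 + 1 + 3 + 2 + 1 + 1 + 2 + 3 + 0 = 14
Plan F has the highest total.

Plan F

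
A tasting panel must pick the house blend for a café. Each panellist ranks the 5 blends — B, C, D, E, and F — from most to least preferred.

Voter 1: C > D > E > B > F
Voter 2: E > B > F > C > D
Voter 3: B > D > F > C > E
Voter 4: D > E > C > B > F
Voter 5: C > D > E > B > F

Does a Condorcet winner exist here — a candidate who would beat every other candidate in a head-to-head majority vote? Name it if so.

C

Head-to-head results (5 voters total):
B vs C: C wins 3–2.
B vs D: D wins 3–2.
B vs E: E wins 4–1.
B vs F: B wins 5–0.
C vs D: C wins 3–2.
C vs E: C wins 3–2.
C vs F: C wins 3–2.
D vs E: D wins 4–1.
D vs F: D wins 4–1.
E vs F: E wins 4–1.
C beats each rival — B (3–2), D (3–2), E (3–2), F (3–2) — so C is the Condorcet winner.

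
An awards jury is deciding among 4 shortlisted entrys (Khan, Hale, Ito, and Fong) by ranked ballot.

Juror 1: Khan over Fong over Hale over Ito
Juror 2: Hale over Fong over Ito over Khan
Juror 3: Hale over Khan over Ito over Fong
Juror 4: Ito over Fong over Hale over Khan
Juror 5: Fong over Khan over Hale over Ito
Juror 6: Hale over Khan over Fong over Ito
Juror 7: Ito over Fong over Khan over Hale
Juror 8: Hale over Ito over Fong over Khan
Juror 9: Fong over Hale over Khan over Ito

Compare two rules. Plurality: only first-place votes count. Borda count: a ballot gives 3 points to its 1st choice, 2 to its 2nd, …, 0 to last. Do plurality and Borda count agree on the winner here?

Yes

Plurality first-place counts: Khan 1, Hale 4, Ito 2, Fong 2 → Hale.
Borda totals: Khan 11, Hale 17, Ito 10, Fong 16 → Hale.
The two rules agree on Hale.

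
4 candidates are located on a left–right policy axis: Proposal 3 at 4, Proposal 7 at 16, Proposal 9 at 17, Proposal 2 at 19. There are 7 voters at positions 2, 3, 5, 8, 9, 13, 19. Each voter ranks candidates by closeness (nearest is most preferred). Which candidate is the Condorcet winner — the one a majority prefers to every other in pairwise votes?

With single-peaked preferences on a line, the Condorcet winner is the candidate closest to the median voter.
The median voter (position 8) is closest to Proposal 3 at 4.
Check: Proposal 3 vs Proposal 9 — voters closer to Proposal 3: 5 of 7.

Proposal 3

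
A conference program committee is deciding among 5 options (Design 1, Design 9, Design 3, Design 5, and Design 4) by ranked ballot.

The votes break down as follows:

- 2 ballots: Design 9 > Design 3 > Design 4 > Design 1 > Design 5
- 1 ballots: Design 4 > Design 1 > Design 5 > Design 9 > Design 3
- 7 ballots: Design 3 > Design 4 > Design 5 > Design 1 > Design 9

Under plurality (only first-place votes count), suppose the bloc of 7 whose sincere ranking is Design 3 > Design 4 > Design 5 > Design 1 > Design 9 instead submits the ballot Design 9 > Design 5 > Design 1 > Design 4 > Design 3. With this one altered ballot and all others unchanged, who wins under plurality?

First-place totals with the altered ballot: Design 1 0, Design 9 9, Design 3 0, Design 5 0, Design 4 1.
The switch changes the winner from Design 3 to Design 9.

Design 9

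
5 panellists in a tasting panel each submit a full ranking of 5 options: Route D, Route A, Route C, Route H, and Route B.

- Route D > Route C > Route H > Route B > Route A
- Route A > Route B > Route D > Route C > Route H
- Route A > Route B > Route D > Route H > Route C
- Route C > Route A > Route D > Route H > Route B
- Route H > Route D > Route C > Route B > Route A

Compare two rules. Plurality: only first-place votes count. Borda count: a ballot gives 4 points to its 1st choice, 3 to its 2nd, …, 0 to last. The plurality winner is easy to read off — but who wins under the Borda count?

Route D

Plurality first-place counts: Route D 1, Route A 2, Route C 1, Route H 1, Route B 0 → Route A.
Borda totals: Route D 13, Route A 11, Route C 10, Route H 8, Route B 8 → Route D.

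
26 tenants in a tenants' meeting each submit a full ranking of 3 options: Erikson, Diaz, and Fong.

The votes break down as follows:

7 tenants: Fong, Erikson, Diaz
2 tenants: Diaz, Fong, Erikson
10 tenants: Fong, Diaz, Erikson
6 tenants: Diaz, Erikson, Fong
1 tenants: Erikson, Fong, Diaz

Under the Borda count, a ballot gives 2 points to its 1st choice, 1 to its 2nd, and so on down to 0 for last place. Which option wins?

Fong

Borda scores:
  Erikson: 7·1 + 2·0 + 10·0 + 6·1 + 2 = 15
  Diaz: 7·0 + 2·2 + 10·1 + 6·2 + 0 = 26
  Fong: 7·2 + 2·1 + 10·2 + 6·0 + 1 = 37
Fong has the highest total.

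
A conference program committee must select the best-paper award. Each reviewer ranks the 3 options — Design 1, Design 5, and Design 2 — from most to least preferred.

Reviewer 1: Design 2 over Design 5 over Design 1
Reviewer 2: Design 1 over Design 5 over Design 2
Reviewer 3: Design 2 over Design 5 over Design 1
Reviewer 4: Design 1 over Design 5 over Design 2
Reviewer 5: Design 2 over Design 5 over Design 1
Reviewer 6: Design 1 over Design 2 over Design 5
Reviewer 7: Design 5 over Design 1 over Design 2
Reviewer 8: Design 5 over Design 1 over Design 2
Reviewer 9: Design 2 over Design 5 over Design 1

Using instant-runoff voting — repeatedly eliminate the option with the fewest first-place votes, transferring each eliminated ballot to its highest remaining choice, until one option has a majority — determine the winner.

Round 1: Design 2 4, Design 1 3, Design 5 2. Design 5 has the fewest and is eliminated.
Round 2: Design 1 5, Design 2 4. Design 1 has a majority.

Design 1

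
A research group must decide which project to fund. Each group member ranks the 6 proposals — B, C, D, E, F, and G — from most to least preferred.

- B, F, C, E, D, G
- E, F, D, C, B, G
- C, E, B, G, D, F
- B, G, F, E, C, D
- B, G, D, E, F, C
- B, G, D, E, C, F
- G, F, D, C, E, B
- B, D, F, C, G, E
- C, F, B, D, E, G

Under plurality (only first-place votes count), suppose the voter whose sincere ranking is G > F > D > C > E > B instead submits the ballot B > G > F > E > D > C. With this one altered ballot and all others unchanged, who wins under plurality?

First-place totals with the altered ballot: B 6, C 2, D 0, E 1, F 0, G 0.
The winner is unchanged: still B.

B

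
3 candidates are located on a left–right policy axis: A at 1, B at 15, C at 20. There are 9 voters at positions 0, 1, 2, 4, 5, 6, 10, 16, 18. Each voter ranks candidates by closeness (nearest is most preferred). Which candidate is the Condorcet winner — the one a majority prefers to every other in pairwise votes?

With single-peaked preferences on a line, the Condorcet winner is the candidate closest to the median voter.
The median voter (position 5) is closest to A at 1.
Check: A vs B — voters closer to A: 6 of 9.

A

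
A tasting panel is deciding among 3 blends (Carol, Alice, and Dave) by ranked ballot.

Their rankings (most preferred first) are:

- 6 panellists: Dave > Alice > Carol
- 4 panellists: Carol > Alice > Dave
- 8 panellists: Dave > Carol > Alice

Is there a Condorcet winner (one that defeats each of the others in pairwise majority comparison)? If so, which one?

Dave

Head-to-head results (18 voters total):
Carol vs Alice: Carol wins 12–6.
Carol vs Dave: Dave wins 14–4.
Alice vs Dave: Dave wins 14–4.
Dave beats each rival — Carol (14–4), Alice (14–4) — so Dave is the Condorcet winner.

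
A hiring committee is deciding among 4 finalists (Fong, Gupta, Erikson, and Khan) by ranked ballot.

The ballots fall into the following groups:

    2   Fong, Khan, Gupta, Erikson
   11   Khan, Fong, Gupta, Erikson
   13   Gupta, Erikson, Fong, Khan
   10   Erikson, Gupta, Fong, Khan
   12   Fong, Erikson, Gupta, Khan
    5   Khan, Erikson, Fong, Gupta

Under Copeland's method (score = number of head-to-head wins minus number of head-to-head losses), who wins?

Pairwise results:
  Fong vs Gupta: Fong wins 30–23.
  Fong vs Erikson: Erikson wins 28–25.
  Fong vs Khan: Fong wins 37–16.
  Gupta vs Erikson: Erikson wins 27–26.
  Gupta vs Khan: Gupta wins 35–18.
  Erikson vs Khan: Erikson wins 35–18.
Copeland scores (wins − losses):
  Fong: 2 − 1 = 1
  Gupta: 1 − 2 = -1
  Erikson: 3 − 0 = 3
  Khan: 0 − 3 = -3
Erikson has the best Copeland score.

Erikson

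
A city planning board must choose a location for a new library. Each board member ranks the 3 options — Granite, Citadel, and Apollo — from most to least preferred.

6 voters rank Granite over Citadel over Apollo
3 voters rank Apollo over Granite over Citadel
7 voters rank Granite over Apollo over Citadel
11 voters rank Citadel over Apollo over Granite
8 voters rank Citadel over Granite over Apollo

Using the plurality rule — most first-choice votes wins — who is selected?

Citadel

First-place vote totals:
  Granite: 13
  Citadel: 19
  Apollo: 3
Citadel has the most first-place votes.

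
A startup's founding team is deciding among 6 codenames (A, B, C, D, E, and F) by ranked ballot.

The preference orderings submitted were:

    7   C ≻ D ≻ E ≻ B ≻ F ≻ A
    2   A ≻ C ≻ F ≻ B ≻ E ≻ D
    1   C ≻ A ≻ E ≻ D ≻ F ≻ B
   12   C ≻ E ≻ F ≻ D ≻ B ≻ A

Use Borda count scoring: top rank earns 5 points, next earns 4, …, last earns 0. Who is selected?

C

Borda scores:
  A: 7·0 + 2·5 + 4 + 12·0 = 14
  B: 7·2 + 2·2 + 0 + 12·1 = 30
  C: 7·5 + 2·4 + 5 + 12·5 = 108
  D: 7·4 + 2·0 + 2 + 12·2 = 54
  E: 7·3 + 2·1 + 3 + 12·4 = 74
  F: 7·1 + 2·3 + 1 + 12·3 = 50
C has the highest total.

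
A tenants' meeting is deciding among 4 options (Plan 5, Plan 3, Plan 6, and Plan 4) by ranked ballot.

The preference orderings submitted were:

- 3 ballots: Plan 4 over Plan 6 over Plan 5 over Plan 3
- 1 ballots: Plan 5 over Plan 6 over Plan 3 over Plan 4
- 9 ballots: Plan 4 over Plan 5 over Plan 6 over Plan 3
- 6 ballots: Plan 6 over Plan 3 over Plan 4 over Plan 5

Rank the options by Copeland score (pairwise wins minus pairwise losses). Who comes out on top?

Pairwise results:
  Plan 5 vs Plan 3: Plan 5 wins 13–6.
  Plan 5 vs Plan 6: Plan 5 wins 10–9.
  Plan 5 vs Plan 4: Plan 4 wins 18–1.
  Plan 3 vs Plan 6: Plan 6 wins 19–0.
  Plan 3 vs Plan 4: Plan 4 wins 12–7.
  Plan 6 vs Plan 4: Plan 4 wins 12–7.
Copeland scores (wins − losses):
  Plan 5: 2 − 1 = 1
  Plan 3: 0 − 3 = -3
  Plan 6: 1 − 2 = -1
  Plan 4: 3 − 0 = 3
Plan 4 has the best Copeland score.

Plan 4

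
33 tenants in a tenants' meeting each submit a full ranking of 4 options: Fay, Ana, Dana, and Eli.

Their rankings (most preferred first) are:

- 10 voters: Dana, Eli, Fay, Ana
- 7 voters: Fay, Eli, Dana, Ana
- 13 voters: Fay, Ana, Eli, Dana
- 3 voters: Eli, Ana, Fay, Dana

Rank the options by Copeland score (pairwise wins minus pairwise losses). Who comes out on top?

Fay

Pairwise results:
  Fay vs Ana: Fay wins 30–3.
  Fay vs Dana: Fay wins 23–10.
  Fay vs Eli: Fay wins 20–13.
  Ana vs Dana: Dana wins 17–16.
  Ana vs Eli: Eli wins 20–13.
  Dana vs Eli: Eli wins 23–10.
Copeland scores (wins − losses):
  Fay: 3 − 0 = 3
  Ana: 0 − 3 = -3
  Dana: 1 − 2 = -1
  Eli: 2 − 1 = 1
Fay has the best Copeland score.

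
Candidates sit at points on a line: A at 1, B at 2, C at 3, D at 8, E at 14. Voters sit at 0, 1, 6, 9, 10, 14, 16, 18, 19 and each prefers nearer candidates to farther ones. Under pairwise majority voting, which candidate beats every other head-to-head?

D

With single-peaked preferences on a line, the Condorcet winner is the candidate closest to the median voter.
The median voter (position 10) is closest to D at 8.
Check: D vs B — voters closer to D: 7 of 9.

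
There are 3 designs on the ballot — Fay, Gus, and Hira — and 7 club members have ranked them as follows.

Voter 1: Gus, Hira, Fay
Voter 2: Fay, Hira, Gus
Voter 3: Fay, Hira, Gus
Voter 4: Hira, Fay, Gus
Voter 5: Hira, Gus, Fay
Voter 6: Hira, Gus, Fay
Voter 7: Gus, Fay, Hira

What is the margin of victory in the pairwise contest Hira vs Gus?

Ballots ranking Hira above Gus: 5.
Ballots ranking Gus above Hira: 2.
Hira wins 5–2, a margin of 3.

3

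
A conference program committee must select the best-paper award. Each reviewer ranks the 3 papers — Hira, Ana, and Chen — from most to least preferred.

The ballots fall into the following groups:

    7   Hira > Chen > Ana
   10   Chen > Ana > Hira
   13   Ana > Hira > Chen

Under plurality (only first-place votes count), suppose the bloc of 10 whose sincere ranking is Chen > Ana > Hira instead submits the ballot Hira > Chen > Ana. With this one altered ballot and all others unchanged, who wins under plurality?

Hira

First-place totals with the altered ballot: Hira 17, Ana 13, Chen 0.
The switch changes the winner from Ana to Hira.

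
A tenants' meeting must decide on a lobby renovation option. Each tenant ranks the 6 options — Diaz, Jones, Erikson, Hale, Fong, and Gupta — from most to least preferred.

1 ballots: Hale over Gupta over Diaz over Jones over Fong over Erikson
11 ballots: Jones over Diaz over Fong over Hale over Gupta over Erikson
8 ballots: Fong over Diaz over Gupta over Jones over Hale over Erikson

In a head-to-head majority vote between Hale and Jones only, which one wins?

Ballots ranking Hale above Jones: 1.
Ballots ranking Jones above Hale: 11+8 = 19.
Jones wins the head-to-head, 19–1.

Jones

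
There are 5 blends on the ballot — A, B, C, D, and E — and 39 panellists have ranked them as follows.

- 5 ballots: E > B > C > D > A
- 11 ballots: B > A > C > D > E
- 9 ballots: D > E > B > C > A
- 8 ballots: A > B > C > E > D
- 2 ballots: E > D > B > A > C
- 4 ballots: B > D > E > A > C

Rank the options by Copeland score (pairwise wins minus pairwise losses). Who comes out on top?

B

Pairwise results:
  A vs B: B wins 31–8.
  A vs C: A wins 25–14.
  A vs D: D wins 20–19.
  A vs E: E wins 20–19.
  B vs C: B wins 39–0.
  B vs D: B wins 28–11.
  B vs E: B wins 23–16.
  C vs D: C wins 24–15.
  C vs E: E wins 20–19.
  D vs E: D wins 24–15.
Copeland scores (wins − losses):
  A: 1 − 3 = -2
  B: 4 − 0 = 4
  C: 1 − 3 = -2
  D: 2 − 2 = 0
  E: 2 − 2 = 0
B has the best Copeland score.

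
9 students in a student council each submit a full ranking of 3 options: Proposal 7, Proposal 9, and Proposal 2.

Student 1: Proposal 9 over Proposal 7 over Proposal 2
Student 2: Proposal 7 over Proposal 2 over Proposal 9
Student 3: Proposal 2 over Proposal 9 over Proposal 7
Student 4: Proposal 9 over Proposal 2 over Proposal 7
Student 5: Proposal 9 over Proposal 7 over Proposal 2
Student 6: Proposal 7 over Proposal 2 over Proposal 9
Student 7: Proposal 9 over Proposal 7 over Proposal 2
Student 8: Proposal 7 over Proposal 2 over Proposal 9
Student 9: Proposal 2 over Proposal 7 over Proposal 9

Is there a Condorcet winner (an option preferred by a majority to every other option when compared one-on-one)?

Head-to-head results (9 voters total):
Proposal 7 vs Proposal 9: Proposal 9 wins 5–4.
Proposal 7 vs Proposal 2: Proposal 7 wins 6–3.
Proposal 9 vs Proposal 2: Proposal 2 wins 5–4.
No candidate beats all others: Proposal 7 beats Proposal 2 beats Proposal 9 beats Proposal 7, a majority cycle.

No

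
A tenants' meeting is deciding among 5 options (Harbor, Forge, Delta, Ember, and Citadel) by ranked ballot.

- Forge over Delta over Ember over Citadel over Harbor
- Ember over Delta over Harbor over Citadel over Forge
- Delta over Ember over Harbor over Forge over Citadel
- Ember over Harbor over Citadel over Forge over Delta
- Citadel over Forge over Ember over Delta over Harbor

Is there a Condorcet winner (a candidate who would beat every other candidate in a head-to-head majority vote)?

Yes

Head-to-head results (5 voters total):
Harbor vs Forge: Harbor wins 3–2.
Harbor vs Delta: Delta wins 4–1.
Harbor vs Ember: Ember wins 5–0.
Harbor vs Citadel: Harbor wins 3–2.
Forge vs Delta: Forge wins 3–2.
Forge vs Ember: Ember wins 3–2.
Forge vs Citadel: Citadel wins 3–2.
Delta vs Ember: Ember wins 3–2.
Delta vs Citadel: Delta wins 3–2.
Ember vs Citadel: Ember wins 4–1.
Ember beats each rival — Harbor (5–0), Forge (3–2), Delta (3–2), Citadel (4–1) — so Ember is the Condorcet winner.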